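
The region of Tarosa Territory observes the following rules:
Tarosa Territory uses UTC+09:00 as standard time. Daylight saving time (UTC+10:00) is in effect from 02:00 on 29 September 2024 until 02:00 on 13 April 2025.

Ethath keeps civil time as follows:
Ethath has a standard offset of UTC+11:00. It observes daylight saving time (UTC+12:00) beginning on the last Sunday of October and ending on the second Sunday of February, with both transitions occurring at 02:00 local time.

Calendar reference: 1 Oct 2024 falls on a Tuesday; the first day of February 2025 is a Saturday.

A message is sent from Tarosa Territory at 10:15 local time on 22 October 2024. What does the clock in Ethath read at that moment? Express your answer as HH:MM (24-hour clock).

11:15

22 October 2024 lies within the daylight-saving period (29 September 2024 – 13 April 2025), so Tarosa Territory is on daylight time, UTC+10:00.
10:15 Tarosa Territory − 10h = 00:15 UTC.
1 October 2024 is a Tuesday, so Sundays fall on 6, 13, 20, 27; the last is October 27.
1 February 2025 is a Saturday, so the first Sunday is February 2 and the second is February 9.
At the standard offset (UTC+11:00), 00:15 UTC + 11h = 11:15 Ethath standard time.
The standard-time date in Ethath, 22 October 2024, does not fall between 27 October 2024 and 9 February 2025, so daylight saving is not in effect and Ethath is at UTC+11:00.
00:15 UTC + 11h = 11:15 Ethath.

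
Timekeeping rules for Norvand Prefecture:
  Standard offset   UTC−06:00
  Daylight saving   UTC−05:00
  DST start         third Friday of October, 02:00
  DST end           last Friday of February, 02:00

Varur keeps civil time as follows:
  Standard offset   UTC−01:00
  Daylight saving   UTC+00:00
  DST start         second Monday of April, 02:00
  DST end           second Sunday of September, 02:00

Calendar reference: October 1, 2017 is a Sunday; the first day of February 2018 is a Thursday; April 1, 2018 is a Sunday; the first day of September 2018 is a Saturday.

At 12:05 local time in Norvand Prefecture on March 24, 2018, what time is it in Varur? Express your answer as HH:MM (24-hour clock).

1 October 2017 is a Sunday, so the first Friday is October 6 and the third is October 20.
1 February 2018 is a Thursday, so Fridays fall on 2, 9, 16, 23; the last is February 23.
March 24, 2018 is outside the daylight-saving period (20 October 2017 – 23 February 2018), so Norvand Prefecture is on standard time, UTC−06:00.
12:05 Norvand Prefecture + 6h = 18:05 UTC.
1 April 2018 is a Sunday, so the first Monday is April 2 and the second is April 9.
1 September 2018 is a Saturday, so the first Sunday is September 2 and the second is September 9.
At the standard offset (UTC−01:00), 18:05 UTC − 1h = 17:05 Varur standard time.
The standard-time date in Varur, March 24, 2018, does not fall between 9 April and 9 September, so daylight saving is not in effect and Varur is at UTC−01:00.
18:05 UTC − 1h = 17:05 Varur.

17:05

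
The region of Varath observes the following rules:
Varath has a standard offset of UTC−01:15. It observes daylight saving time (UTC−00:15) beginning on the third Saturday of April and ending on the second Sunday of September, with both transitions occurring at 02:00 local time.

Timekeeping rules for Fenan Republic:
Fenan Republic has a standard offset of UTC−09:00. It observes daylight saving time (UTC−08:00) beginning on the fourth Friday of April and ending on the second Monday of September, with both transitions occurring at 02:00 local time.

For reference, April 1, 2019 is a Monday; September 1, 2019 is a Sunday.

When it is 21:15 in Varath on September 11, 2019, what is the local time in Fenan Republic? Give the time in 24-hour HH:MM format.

13:30

1 April 2019 is a Monday, so the first Saturday is April 6 and the third is April 20.
1 September 2019 is a Sunday, so the first Sunday is September 1 and the second is September 8.
Daylight saving runs 20 April – 8 September; September 11, 2019 is outside that window, so Varath is on standard time at UTC−01:15.
21:15 Varath + 1h15m = 22:30 UTC.
1 April 2019 is a Monday, so the first Friday is April 5 and the fourth is April 26.
1 September 2019 is a Sunday, so the first Monday is September 2 and the second is September 9.
At the standard offset (UTC−09:00), 22:30 UTC − 9h = 13:30 Fenan Republic standard time.
The standard-time date in Fenan Republic, September 11, 2019, does not fall between 26 April and 9 September, so daylight saving is not in effect and Fenan Republic is at UTC−09:00.
22:30 UTC − 9h = 13:30 Fenan Republic.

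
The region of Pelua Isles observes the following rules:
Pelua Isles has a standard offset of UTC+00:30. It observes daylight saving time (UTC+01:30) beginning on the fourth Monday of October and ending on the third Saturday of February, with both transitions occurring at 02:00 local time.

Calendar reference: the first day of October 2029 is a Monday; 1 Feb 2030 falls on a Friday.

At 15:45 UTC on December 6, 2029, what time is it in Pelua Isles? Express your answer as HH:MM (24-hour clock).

1 October 2029 is a Monday, so the first Monday is October 1 and the fourth is October 22.
1 February 2030 is a Friday, so the first Saturday is February 2 and the third is February 16.
At the standard offset (UTC+00:30), 15:45 UTC + 0h30m = 16:15 Pelua Isles standard time.
The standard-time date in Pelua Isles, December 6, 2029, falls between 22 October 2029 and 16 February 2030, so daylight saving is in effect and Pelua Isles is at UTC+01:30.
15:45 UTC + 1h30m = 17:15 local.

17:15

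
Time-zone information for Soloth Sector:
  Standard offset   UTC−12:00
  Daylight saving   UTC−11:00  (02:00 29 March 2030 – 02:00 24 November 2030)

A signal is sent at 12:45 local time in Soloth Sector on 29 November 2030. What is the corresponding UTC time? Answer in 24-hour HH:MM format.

00:45

29 November 2030 is outside the daylight-saving period (29 March – 24 November), so Soloth Sector is on standard time, UTC−12:00.
12:45 local + 12h = 00:45 UTC (rolling into the next day, 30 November 2030).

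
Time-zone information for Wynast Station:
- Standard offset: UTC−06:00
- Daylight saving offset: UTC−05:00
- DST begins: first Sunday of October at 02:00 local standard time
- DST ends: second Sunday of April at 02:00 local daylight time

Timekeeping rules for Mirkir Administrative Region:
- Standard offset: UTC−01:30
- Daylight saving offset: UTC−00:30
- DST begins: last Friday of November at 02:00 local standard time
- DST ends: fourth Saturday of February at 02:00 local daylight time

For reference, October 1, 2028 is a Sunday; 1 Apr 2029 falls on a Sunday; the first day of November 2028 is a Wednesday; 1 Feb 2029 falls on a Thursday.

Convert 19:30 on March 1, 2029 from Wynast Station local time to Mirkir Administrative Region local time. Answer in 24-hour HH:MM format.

1 October 2028 is a Sunday, so the first Sunday is October 1.
1 April 2029 is a Sunday, so the first Sunday is April 1 and the second is April 8.
March 1, 2029 lies within the daylight-saving period (1 October 2028 – 8 April 2029), so Wynast Station is on daylight time, UTC−05:00.
19:30 Wynast Station + 5h = 00:30 UTC (rolling into the next day, 2 March 2029).
1 November 2028 is a Wednesday, so Fridays fall on 3, 10, 17, 24; the last is November 24.
1 February 2029 is a Thursday, so the first Saturday is February 3 and the fourth is February 24.
At the standard offset (UTC−01:30), 00:30 UTC − 1h30m = 23:00 Mirkir Administrative Region standard time (rolling into the previous day, 1 March 2029).
The standard-time date in Mirkir Administrative Region, March 1, 2029, is outside the daylight-saving period (24 November 2028 – 24 February 2029), so Mirkir Administrative Region is on standard time, UTC−01:30.
00:30 UTC − 1h30m = 23:00 Mirkir Administrative Region (rolling into the previous day, 1 March 2029).

23:00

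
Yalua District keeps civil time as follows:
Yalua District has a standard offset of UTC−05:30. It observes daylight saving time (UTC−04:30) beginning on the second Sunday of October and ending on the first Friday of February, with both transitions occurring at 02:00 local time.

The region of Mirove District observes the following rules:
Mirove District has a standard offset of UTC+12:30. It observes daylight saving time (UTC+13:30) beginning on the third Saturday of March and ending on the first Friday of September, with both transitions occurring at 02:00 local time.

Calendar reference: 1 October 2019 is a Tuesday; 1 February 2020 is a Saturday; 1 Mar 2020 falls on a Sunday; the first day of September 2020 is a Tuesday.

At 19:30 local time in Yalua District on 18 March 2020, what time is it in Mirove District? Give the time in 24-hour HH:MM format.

13:30

1 October 2019 is a Tuesday, so the first Sunday is October 6 and the second is October 13.
1 February 2020 is a Saturday, so the first Friday is February 7.
18 March 2020 does not fall between 13 October 2019 and 7 February 2020, so daylight saving is not in effect and Yalua District is at UTC−05:30.
19:30 Yalua District + 5h30m = 01:00 UTC (rolling into the next day, 19 March 2020).
1 March 2020 is a Sunday, so the first Saturday is March 7 and the third is March 21.
1 September 2020 is a Tuesday, so the first Friday is September 4.
At the standard offset (UTC+12:30), 01:00 UTC + 12h30m = 13:30 Mirove District standard time.
The standard-time date in Mirove District, 19 March 2020, does not fall between 21 March and 4 September, so daylight saving is not in effect and Mirove District is at UTC+12:30.
01:00 UTC + 12h30m = 13:30 Mirove District.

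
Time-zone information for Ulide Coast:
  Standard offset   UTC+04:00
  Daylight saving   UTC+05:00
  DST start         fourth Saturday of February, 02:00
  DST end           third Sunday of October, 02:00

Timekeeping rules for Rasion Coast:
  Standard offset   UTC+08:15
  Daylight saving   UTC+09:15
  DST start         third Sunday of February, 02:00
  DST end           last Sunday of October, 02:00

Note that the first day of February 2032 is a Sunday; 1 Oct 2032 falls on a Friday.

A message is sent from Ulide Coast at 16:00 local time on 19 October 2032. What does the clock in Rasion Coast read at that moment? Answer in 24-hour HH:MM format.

21:15

1 February 2032 is a Sunday, so the first Saturday is February 7 and the fourth is February 28.
1 October 2032 is a Friday, so the first Sunday is October 3 and the third is October 17.
19 October 2032 is outside the daylight-saving period (28 February – 17 October), so Ulide Coast is on standard time, UTC+04:00.
16:00 Ulide Coast − 4h = 12:00 UTC.
1 February 2032 is a Sunday, so the first Sunday is February 1 and the third is February 15.
1 October 2032 is a Friday, so Sundays fall on 3, 10, 17, 24, 31; the last is October 31.
At the standard offset (UTC+08:15), 12:00 UTC + 8h15m = 20:15 Rasion Coast standard time.
The standard-time date in Rasion Coast, 19 October 2032, lies within the daylight-saving period (15 February – 31 October), so Rasion Coast is on daylight time, UTC+09:15.
12:00 UTC + 9h15m = 21:15 Rasion Coast.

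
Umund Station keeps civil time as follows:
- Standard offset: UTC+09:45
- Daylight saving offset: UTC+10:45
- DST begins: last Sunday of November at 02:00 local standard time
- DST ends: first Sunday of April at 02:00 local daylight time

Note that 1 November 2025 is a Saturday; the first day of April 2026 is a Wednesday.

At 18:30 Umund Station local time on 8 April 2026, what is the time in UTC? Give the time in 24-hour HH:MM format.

1 November 2025 is a Saturday, so Sundays fall on 2, 9, 16, 23, 30; the last is November 30.
1 April 2026 is a Wednesday, so the first Sunday is April 5.
Daylight saving runs 30 November 2025 – 5 April 2026; 8 April 2026 is outside that window, so Umund Station is on standard time at UTC+09:45.
18:30 local − 9h45m = 08:45 UTC.

08:45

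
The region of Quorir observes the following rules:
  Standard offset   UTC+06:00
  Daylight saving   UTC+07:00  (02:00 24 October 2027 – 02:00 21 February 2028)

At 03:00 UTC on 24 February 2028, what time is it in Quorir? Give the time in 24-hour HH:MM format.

09:00

At the standard offset (UTC+06:00), 03:00 UTC + 6h = 09:00 Quorir standard time.
The standard-time date in Quorir, 24 February 2028, does not fall between 24 October 2027 and 21 February 2028, so daylight saving is not in effect and Quorir is at UTC+06:00.
03:00 UTC + 6h = 09:00 local.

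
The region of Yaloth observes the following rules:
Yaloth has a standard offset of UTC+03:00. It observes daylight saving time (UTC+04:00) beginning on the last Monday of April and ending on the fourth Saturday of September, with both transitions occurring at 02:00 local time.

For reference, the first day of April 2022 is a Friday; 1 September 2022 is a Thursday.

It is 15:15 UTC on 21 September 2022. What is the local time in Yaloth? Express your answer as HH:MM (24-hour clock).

19:15

1 April 2022 is a Friday, so Mondays fall on 4, 11, 18, 25; the last is April 25.
1 September 2022 is a Thursday, so the first Saturday is September 3 and the fourth is September 24.
At the standard offset (UTC+03:00), 15:15 UTC + 3h = 18:15 Yaloth standard time.
The standard-time date in Yaloth, 21 September 2022, falls between 25 April and 24 September, so daylight saving is in effect and Yaloth is at UTC+04:00.
15:15 UTC + 4h = 19:15 local.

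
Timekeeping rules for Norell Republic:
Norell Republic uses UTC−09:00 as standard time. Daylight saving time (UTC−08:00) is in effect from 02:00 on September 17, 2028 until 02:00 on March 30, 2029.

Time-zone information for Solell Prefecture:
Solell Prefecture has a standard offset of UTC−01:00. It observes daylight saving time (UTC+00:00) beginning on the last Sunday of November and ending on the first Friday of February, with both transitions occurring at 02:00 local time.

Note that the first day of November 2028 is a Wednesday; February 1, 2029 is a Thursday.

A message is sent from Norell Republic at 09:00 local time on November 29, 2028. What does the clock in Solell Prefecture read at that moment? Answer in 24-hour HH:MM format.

17:00

November 29, 2028 lies within the daylight-saving period (17 September 2028 – 30 March 2029), so Norell Republic is on daylight time, UTC−08:00.
09:00 Norell Republic + 8h = 17:00 UTC.
1 November 2028 is a Wednesday, so Sundays fall on 5, 12, 19, 26; the last is November 26.
1 February 2029 is a Thursday, so the first Friday is February 2.
At the standard offset (UTC−01:00), 17:00 UTC − 1h = 16:00 Solell Prefecture standard time.
Daylight saving runs 26 November 2028 – 2 February 2029; the standard-time date in Solell Prefecture, November 29, 2028, is inside that window, so Solell Prefecture is at UTC+00:00.
17:00 UTC + 0h = 17:00 Solell Prefecture.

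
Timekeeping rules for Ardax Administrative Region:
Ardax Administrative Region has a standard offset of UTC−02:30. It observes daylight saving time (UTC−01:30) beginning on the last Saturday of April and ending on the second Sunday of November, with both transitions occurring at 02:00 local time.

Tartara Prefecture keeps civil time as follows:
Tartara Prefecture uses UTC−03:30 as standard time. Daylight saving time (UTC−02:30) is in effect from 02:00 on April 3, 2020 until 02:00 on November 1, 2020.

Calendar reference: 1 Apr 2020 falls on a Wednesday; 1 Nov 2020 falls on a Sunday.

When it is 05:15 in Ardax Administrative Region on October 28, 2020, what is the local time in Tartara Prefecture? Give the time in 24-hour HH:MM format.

1 April 2020 is a Wednesday, so Saturdays fall on 4, 11, 18, 25; the last is April 25.
1 November 2020 is a Sunday, so the first Sunday is November 1 and the second is November 8.
October 28, 2020 lies within the daylight-saving period (25 April – 8 November), so Ardax Administrative Region is on daylight time, UTC−01:30.
05:15 Ardax Administrative Region + 1h30m = 06:45 UTC.
At the standard offset (UTC−03:30), 06:45 UTC − 3h30m = 03:15 Tartara Prefecture standard time.
The standard-time date in Tartara Prefecture, October 28, 2020, falls between 3 April and 1 November, so daylight saving is in effect and Tartara Prefecture is at UTC−02:30.
06:45 UTC − 2h30m = 04:15 Tartara Prefecture.

04:15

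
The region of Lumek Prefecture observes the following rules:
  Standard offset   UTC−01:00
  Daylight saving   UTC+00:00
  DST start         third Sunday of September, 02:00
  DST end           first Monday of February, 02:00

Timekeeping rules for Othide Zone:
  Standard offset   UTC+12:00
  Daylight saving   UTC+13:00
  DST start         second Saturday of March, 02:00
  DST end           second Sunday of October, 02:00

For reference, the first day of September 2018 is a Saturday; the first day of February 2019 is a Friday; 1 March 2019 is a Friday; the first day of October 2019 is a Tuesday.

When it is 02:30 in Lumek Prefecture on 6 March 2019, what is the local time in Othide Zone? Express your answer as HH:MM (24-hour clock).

1 September 2018 is a Saturday, so the first Sunday is September 2 and the third is September 16.
1 February 2019 is a Friday, so the first Monday is February 4.
6 March 2019 does not fall between 16 September 2018 and 4 February 2019, so daylight saving is not in effect and Lumek Prefecture is at UTC−01:00.
02:30 Lumek Prefecture + 1h = 03:30 UTC.
1 March 2019 is a Friday, so the first Saturday is March 2 and the second is March 9.
1 October 2019 is a Tuesday, so the first Sunday is October 6 and the second is October 13.
At the standard offset (UTC+12:00), 03:30 UTC + 12h = 15:30 Othide Zone standard time.
The standard-time date in Othide Zone, 6 March 2019, is outside the daylight-saving period (9 March – 13 October), so Othide Zone is on standard time, UTC+12:00.
03:30 UTC + 12h = 15:30 Othide Zone.

15:30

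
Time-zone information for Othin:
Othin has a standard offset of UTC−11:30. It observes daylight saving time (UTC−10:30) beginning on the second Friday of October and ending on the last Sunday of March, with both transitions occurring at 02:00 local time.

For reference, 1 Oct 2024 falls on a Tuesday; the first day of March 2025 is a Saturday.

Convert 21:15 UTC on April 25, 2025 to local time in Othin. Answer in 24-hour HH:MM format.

1 October 2024 is a Tuesday, so the first Friday is October 4 and the second is October 11.
1 March 2025 is a Saturday, so Sundays fall on 2, 9, 16, 23, 30; the last is March 30.
At the standard offset (UTC−11:30), 21:15 UTC − 11h30m = 09:45 Othin standard time.
Daylight saving runs 11 October 2024 – 30 March 2025; the standard-time date in Othin, April 25, 2025, is outside that window, so Othin is on standard time at UTC−11:30.
21:15 UTC − 11h30m = 09:45 local.

09:45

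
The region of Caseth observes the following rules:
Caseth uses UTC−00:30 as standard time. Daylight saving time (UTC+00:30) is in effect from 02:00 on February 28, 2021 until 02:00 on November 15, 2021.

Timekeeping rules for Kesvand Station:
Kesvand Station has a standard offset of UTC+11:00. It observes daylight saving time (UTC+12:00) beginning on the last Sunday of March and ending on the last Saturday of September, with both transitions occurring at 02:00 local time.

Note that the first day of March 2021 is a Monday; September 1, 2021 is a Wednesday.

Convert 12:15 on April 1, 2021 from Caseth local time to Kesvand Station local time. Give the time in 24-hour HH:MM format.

Daylight saving runs 28 February – 15 November; April 1, 2021 is inside that window, so Caseth is at UTC+00:30.
12:15 Caseth − 0h30m = 11:45 UTC.
1 March 2021 is a Monday, so Sundays fall on 7, 14, 21, 28; the last is March 28.
1 September 2021 is a Wednesday, so Saturdays fall on 4, 11, 18, 25; the last is September 25.
At the standard offset (UTC+11:00), 11:45 UTC + 11h = 22:45 Kesvand Station standard time.
The standard-time date in Kesvand Station, April 1, 2021, falls between 28 March and 25 September, so daylight saving is in effect and Kesvand Station is at UTC+12:00.
11:45 UTC + 12h = 23:45 Kesvand Station.

23:45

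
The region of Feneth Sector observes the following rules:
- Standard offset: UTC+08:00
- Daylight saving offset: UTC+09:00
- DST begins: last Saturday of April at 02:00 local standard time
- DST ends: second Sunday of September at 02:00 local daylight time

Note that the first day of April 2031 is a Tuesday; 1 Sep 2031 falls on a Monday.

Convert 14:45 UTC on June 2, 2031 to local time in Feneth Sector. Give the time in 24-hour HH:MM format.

23:45

1 April 2031 is a Tuesday, so Saturdays fall on 5, 12, 19, 26; the last is April 26.
1 September 2031 is a Monday, so the first Sunday is September 7 and the second is September 14.
At the standard offset (UTC+08:00), 14:45 UTC + 8h = 22:45 Feneth Sector standard time.
Daylight saving runs 26 April – 14 September; the standard-time date in Feneth Sector, June 2, 2031, is inside that window, so Feneth Sector is at UTC+09:00.
14:45 UTC + 9h = 23:45 local.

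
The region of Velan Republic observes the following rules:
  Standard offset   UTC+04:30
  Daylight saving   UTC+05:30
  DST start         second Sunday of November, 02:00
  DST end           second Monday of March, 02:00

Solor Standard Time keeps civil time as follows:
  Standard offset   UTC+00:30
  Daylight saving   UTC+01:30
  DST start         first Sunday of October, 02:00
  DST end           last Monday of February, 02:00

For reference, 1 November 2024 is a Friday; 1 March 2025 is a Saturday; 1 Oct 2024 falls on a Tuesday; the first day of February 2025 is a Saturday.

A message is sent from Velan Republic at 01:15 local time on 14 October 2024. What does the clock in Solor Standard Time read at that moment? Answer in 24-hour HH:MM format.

22:15

1 November 2024 is a Friday, so the first Sunday is November 3 and the second is November 10.
1 March 2025 is a Saturday, so the first Monday is March 3 and the second is March 10.
Daylight saving runs 10 November 2024 – 10 March 2025; 14 October 2024 is outside that window, so Velan Republic is on standard time at UTC+04:30.
01:15 Velan Republic − 4h30m = 20:45 UTC (rolling into the previous day, 13 October 2024).
1 October 2024 is a Tuesday, so the first Sunday is October 6.
1 February 2025 is a Saturday, so Mondays fall on 3, 10, 17, 24; the last is February 24.
At the standard offset (UTC+00:30), 20:45 UTC + 0h30m = 21:15 Solor Standard Time standard time.
The standard-time date in Solor Standard Time, 13 October 2024, falls between 6 October 2024 and 24 February 2025, so daylight saving is in effect and Solor Standard Time is at UTC+01:30.
20:45 UTC + 1h30m = 22:15 Solor Standard Time.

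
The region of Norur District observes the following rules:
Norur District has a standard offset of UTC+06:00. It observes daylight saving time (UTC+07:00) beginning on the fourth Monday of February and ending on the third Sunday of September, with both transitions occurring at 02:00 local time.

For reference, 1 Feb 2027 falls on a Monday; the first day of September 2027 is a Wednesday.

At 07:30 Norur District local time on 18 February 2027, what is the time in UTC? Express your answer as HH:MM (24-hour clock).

1 February 2027 is a Monday, so the first Monday is February 1 and the fourth is February 22.
1 September 2027 is a Wednesday, so the first Sunday is September 5 and the third is September 19.
Daylight saving runs 22 February – 19 September; 18 February 2027 is outside that window, so Norur District is on standard time at UTC+06:00.
07:30 local − 6h = 01:30 UTC.

01:30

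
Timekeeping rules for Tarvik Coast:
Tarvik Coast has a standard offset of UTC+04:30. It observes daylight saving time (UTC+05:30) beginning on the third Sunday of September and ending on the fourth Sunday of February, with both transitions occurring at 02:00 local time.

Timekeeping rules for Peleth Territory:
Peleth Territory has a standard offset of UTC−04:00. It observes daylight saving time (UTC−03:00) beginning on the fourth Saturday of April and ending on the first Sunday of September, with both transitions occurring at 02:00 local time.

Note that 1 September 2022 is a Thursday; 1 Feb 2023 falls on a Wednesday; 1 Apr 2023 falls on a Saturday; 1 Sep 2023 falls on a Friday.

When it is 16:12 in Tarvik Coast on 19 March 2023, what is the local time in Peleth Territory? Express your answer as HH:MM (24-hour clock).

07:42

1 September 2022 is a Thursday, so the first Sunday is September 4 and the third is September 18.
1 February 2023 is a Wednesday, so the first Sunday is February 5 and the fourth is February 26.
Daylight saving runs 18 September 2022 – 26 February 2023; 19 March 2023 is outside that window, so Tarvik Coast is on standard time at UTC+04:30.
16:12 Tarvik Coast − 4h30m = 11:42 UTC.
1 April 2023 is a Saturday, so the first Saturday is April 1 and the fourth is April 22.
1 September 2023 is a Friday, so the first Sunday is September 3.
At the standard offset (UTC−04:00), 11:42 UTC − 4h = 07:42 Peleth Territory standard time.
The standard-time date in Peleth Territory, 19 March 2023, does not fall between 22 April and 3 September, so daylight saving is not in effect and Peleth Territory is at UTC−04:00.
11:42 UTC − 4h = 07:42 Peleth Territory.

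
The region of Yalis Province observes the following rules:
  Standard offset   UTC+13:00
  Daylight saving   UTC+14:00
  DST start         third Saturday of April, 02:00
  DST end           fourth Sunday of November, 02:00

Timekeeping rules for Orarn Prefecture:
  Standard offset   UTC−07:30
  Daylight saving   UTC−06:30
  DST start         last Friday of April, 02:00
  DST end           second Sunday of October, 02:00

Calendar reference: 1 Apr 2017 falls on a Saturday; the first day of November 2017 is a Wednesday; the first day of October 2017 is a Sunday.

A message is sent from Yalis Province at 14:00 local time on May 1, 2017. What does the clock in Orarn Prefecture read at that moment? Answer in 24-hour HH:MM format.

17:30

1 April 2017 is a Saturday, so the first Saturday is April 1 and the third is April 15.
1 November 2017 is a Wednesday, so the first Sunday is November 5 and the fourth is November 26.
May 1, 2017 falls between 15 April and 26 November, so daylight saving is in effect and Yalis Province is at UTC+14:00.
14:00 Yalis Province − 14h = 00:00 UTC.
1 April 2017 is a Saturday, so Fridays fall on 7, 14, 21, 28; the last is April 28.
1 October 2017 is a Sunday, so the first Sunday is October 1 and the second is October 8.
At the standard offset (UTC−07:30), 00:00 UTC − 7h30m = 16:30 Orarn Prefecture standard time (rolling into the previous day, 30 April 2017).
The standard-time date in Orarn Prefecture, April 30, 2017, lies within the daylight-saving period (28 April – 8 October), so Orarn Prefecture is on daylight time, UTC−06:30.
00:00 UTC − 6h30m = 17:30 Orarn Prefecture (rolling into the previous day, 30 April 2017).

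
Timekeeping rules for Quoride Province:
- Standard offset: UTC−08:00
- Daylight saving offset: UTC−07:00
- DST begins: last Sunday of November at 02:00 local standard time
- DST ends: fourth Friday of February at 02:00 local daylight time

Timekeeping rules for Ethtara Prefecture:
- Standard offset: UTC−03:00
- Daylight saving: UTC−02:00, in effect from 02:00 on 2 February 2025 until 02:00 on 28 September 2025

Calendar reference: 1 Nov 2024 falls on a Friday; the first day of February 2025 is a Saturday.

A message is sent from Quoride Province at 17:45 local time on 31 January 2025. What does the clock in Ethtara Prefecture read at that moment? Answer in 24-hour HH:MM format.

21:45

1 November 2024 is a Friday, so Sundays fall on 3, 10, 17, 24; the last is November 24.
1 February 2025 is a Saturday, so the first Friday is February 7 and the fourth is February 28.
31 January 2025 lies within the daylight-saving period (24 November 2024 – 28 February 2025), so Quoride Province is on daylight time, UTC−07:00.
17:45 Quoride Province + 7h = 00:45 UTC (rolling into the next day, 1 February 2025).
At the standard offset (UTC−03:00), 00:45 UTC − 3h = 21:45 Ethtara Prefecture standard time (rolling into the previous day, 31 January 2025).
The standard-time date in Ethtara Prefecture, 31 January 2025, does not fall between 2 February and 28 September, so daylight saving is not in effect and Ethtara Prefecture is at UTC−03:00.
00:45 UTC − 3h = 21:45 Ethtara Prefecture (rolling into the previous day, 31 January 2025).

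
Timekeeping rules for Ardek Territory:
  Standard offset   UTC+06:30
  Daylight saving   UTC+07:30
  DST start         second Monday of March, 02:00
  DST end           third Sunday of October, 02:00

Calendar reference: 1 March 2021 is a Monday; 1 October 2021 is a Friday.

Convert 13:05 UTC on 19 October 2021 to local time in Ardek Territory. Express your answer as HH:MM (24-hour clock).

19:35

1 March 2021 is a Monday, so the first Monday is March 1 and the second is March 8.
1 October 2021 is a Friday, so the first Sunday is October 3 and the third is October 17.
At the standard offset (UTC+06:30), 13:05 UTC + 6h30m = 19:35 Ardek Territory standard time.
Daylight saving runs 8 March – 17 October; the standard-time date in Ardek Territory, 19 October 2021, is outside that window, so Ardek Territory is on standard time at UTC+06:30.
13:05 UTC + 6h30m = 19:35 local.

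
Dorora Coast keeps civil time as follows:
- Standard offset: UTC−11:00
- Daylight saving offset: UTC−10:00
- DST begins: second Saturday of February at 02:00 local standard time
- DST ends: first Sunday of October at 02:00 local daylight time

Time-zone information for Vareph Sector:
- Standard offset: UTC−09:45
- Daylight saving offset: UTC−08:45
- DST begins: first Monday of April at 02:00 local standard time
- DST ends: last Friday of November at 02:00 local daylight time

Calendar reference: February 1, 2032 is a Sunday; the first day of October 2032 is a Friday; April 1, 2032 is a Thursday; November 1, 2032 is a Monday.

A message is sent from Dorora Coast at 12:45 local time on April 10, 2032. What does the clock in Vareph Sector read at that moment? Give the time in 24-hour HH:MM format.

1 February 2032 is a Sunday, so the first Saturday is February 7 and the second is February 14.
1 October 2032 is a Friday, so the first Sunday is October 3.
Daylight saving runs 14 February – 3 October; April 10, 2032 is inside that window, so Dorora Coast is at UTC−10:00.
12:45 Dorora Coast + 10h = 22:45 UTC.
1 April 2032 is a Thursday, so the first Monday is April 5.
1 November 2032 is a Monday, so Fridays fall on 5, 12, 19, 26; the last is November 26.
At the standard offset (UTC−09:45), 22:45 UTC − 9h45m = 13:00 Vareph Sector standard time.
The standard-time date in Vareph Sector, April 10, 2032, falls between 5 April and 26 November, so daylight saving is in effect and Vareph Sector is at UTC−08:45.
22:45 UTC − 8h45m = 14:00 Vareph Sector.

14:00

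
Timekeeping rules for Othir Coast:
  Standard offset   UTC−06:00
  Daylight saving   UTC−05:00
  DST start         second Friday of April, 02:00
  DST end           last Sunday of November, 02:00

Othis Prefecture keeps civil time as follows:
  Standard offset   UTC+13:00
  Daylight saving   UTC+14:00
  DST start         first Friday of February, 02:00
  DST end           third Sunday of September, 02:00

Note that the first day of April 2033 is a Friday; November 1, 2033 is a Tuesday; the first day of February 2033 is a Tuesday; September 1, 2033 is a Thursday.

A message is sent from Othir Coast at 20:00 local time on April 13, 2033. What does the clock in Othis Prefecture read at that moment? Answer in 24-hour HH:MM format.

1 April 2033 is a Friday, so the first Friday is April 1 and the second is April 8.
1 November 2033 is a Tuesday, so Sundays fall on 6, 13, 20, 27; the last is November 27.
April 13, 2033 falls between 8 April and 27 November, so daylight saving is in effect and Othir Coast is at UTC−05:00.
20:00 Othir Coast + 5h = 01:00 UTC (rolling into the next day, 14 April 2033).
1 February 2033 is a Tuesday, so the first Friday is February 4.
1 September 2033 is a Thursday, so the first Sunday is September 4 and the third is September 18.
At the standard offset (UTC+13:00), 01:00 UTC + 13h = 14:00 Othis Prefecture standard time.
The standard-time date in Othis Prefecture, April 14, 2033, lies within the daylight-saving period (4 February – 18 September), so Othis Prefecture is on daylight time, UTC+14:00.
01:00 UTC + 14h = 15:00 Othis Prefecture.

15:00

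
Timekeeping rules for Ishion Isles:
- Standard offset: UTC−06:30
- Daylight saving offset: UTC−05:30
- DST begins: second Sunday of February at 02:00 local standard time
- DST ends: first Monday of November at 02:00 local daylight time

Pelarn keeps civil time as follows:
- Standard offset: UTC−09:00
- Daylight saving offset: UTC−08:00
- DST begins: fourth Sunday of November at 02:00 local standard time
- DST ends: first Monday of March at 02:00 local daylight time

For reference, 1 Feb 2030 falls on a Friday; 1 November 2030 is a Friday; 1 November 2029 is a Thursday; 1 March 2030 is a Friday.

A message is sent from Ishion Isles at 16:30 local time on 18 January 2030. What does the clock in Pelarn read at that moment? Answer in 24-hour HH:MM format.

15:00

1 February 2030 is a Friday, so the first Sunday is February 3 and the second is February 10.
1 November 2030 is a Friday, so the first Monday is November 4.
Daylight saving runs 10 February – 4 November; 18 January 2030 is outside that window, so Ishion Isles is on standard time at UTC−06:30.
16:30 Ishion Isles + 6h30m = 23:00 UTC.
1 November 2029 is a Thursday, so the first Sunday is November 4 and the fourth is November 25.
1 March 2030 is a Friday, so the first Monday is March 4.
At the standard offset (UTC−09:00), 23:00 UTC − 9h = 14:00 Pelarn standard time.
The standard-time date in Pelarn, 18 January 2030, falls between 25 November 2029 and 4 March 2030, so daylight saving is in effect and Pelarn is at UTC−08:00.
23:00 UTC − 8h = 15:00 Pelarn.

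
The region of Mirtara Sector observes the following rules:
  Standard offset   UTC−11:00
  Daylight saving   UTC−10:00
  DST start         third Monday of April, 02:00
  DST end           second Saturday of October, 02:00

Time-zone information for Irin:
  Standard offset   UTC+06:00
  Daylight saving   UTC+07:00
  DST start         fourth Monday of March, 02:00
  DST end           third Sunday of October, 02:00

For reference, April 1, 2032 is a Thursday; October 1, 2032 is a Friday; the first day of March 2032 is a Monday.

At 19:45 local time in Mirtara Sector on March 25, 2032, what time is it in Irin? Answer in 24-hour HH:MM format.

1 April 2032 is a Thursday, so the first Monday is April 5 and the third is April 19.
1 October 2032 is a Friday, so the first Saturday is October 2 and the second is October 9.
March 25, 2032 does not fall between 19 April and 9 October, so daylight saving is not in effect and Mirtara Sector is at UTC−11:00.
19:45 Mirtara Sector + 11h = 06:45 UTC (rolling into the next day, 26 March 2032).
1 March 2032 is a Monday, so the first Monday is March 1 and the fourth is March 22.
1 October 2032 is a Friday, so the first Sunday is October 3 and the third is October 17.
At the standard offset (UTC+06:00), 06:45 UTC + 6h = 12:45 Irin standard time.
The standard-time date in Irin, March 26, 2032, falls between 22 March and 17 October, so daylight saving is in effect and Irin is at UTC+07:00.
06:45 UTC + 7h = 13:45 Irin.

13:45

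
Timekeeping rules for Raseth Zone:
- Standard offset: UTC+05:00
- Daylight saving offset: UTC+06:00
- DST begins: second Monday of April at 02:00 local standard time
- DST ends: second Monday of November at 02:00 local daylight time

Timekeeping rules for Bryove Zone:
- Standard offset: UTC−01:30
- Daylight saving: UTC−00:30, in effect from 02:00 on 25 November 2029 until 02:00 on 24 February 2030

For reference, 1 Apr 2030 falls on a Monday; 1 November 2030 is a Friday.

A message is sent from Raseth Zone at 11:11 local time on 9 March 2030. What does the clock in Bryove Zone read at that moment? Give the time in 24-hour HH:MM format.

04:41

1 April 2030 is a Monday, so the first Monday is April 1 and the second is April 8.
1 November 2030 is a Friday, so the first Monday is November 4 and the second is November 11.
Daylight saving runs 8 April – 11 November; 9 March 2030 is outside that window, so Raseth Zone is on standard time at UTC+05:00.
11:11 Raseth Zone − 5h = 06:11 UTC.
At the standard offset (UTC−01:30), 06:11 UTC − 1h30m = 04:41 Bryove Zone standard time.
The standard-time date in Bryove Zone, 9 March 2030, does not fall between 25 November 2029 and 24 February 2030, so daylight saving is not in effect and Bryove Zone is at UTC−01:30.
06:11 UTC − 1h30m = 04:41 Bryove Zone.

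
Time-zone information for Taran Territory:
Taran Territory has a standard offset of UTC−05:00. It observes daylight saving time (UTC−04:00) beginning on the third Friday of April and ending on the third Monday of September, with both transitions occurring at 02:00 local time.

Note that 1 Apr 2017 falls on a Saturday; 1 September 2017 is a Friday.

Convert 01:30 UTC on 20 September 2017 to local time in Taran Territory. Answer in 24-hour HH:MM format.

20:30

1 April 2017 is a Saturday, so the first Friday is April 7 and the third is April 21.
1 September 2017 is a Friday, so the first Monday is September 4 and the third is September 18.
At the standard offset (UTC−05:00), 01:30 UTC − 5h = 20:30 Taran Territory standard time (rolling into the previous day, 19 September 2017).
The standard-time date in Taran Territory, 19 September 2017, does not fall between 21 April and 18 September, so daylight saving is not in effect and Taran Territory is at UTC−05:00.
01:30 UTC − 5h = 20:30 local (rolling into the previous day, 19 September 2017).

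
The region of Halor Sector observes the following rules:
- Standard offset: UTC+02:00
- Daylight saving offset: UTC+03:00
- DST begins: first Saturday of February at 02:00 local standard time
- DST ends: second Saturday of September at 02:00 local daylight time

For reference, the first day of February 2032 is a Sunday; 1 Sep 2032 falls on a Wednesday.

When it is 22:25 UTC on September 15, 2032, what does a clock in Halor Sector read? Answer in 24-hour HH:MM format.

1 February 2032 is a Sunday, so the first Saturday is February 7.
1 September 2032 is a Wednesday, so the first Saturday is September 4 and the second is September 11.
At the standard offset (UTC+02:00), 22:25 UTC + 2h = 00:25 Halor Sector standard time (rolling into the next day, 16 September 2032).
Daylight saving runs 7 February – 11 September; the standard-time date in Halor Sector, September 16, 2032, is outside that window, so Halor Sector is on standard time at UTC+02:00.
22:25 UTC + 2h = 00:25 local (rolling into the next day, 16 September 2032).

00:25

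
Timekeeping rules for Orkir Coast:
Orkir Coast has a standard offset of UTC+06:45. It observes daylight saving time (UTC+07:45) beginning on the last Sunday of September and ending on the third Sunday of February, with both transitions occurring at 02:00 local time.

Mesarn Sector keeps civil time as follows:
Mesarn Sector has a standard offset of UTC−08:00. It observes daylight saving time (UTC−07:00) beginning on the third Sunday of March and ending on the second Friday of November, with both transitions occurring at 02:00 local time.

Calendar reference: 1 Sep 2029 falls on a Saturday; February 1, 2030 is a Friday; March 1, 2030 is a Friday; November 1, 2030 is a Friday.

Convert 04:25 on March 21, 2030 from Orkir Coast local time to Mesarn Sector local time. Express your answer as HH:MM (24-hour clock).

14:40

1 September 2029 is a Saturday, so Sundays fall on 2, 9, 16, 23, 30; the last is September 30.
1 February 2030 is a Friday, so the first Sunday is February 3 and the third is February 17.
Daylight saving runs 30 September 2029 – 17 February 2030; March 21, 2030 is outside that window, so Orkir Coast is on standard time at UTC+06:45.
04:25 Orkir Coast − 6h45m = 21:40 UTC (rolling into the previous day, 20 March 2030).
1 March 2030 is a Friday, so the first Sunday is March 3 and the third is March 17.
1 November 2030 is a Friday, so the first Friday is November 1 and the second is November 8.
At the standard offset (UTC−08:00), 21:40 UTC − 8h = 13:40 Mesarn Sector standard time.
The standard-time date in Mesarn Sector, March 20, 2030, lies within the daylight-saving period (17 March – 8 November), so Mesarn Sector is on daylight time, UTC−07:00.
21:40 UTC − 7h = 14:40 Mesarn Sector.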